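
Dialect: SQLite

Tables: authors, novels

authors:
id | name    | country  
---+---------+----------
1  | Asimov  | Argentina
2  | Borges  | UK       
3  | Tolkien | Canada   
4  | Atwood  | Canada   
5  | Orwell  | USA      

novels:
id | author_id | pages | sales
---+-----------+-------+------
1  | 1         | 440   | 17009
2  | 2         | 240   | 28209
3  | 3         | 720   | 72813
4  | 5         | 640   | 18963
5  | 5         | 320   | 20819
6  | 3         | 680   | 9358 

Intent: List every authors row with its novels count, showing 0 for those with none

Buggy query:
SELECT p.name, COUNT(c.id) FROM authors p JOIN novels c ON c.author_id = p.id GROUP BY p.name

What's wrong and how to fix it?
Bug: INNER JOIN drops authors rows that have no matching novels rows

Fix: Use LEFT JOIN so parents without children still appear (COUNT(c.id) gives 0)

Corrected query:
SELECT p.name, COUNT(c.id) FROM authors p LEFT JOIN novels c ON c.author_id = p.id GROUP BY p.name

Result:
name    | COUNT(c.id)
--------+------------
Asimov  | 1          
Atwood  | 0          
Borges  | 1          
Orwell  | 2          
Tolkien | 2          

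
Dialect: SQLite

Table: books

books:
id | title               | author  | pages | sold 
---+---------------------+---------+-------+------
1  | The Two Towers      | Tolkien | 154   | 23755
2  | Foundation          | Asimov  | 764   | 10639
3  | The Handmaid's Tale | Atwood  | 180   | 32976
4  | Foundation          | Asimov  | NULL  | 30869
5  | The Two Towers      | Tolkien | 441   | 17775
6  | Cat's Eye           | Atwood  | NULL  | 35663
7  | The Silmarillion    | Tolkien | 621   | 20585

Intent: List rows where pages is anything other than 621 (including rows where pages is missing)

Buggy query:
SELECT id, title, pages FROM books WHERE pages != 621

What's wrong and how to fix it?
Bug: Inequality against NULL is unknown, not true; rows with NULL are dropped

Fix: Add an explicit OR pages IS NULL to include the missing-value rows

Corrected query:
SELECT id, title, pages FROM books WHERE pages != 621 OR pages IS NULL

Result:
id | title               | pages
---+---------------------+------
1  | The Two Towers      | 154  
2  | Foundation          | 764  
3  | The Handmaid's Tale | 180  
4  | Foundation          | NULL 
5  | The Two Towers      | 441  
6  | Cat's Eye           | NULL 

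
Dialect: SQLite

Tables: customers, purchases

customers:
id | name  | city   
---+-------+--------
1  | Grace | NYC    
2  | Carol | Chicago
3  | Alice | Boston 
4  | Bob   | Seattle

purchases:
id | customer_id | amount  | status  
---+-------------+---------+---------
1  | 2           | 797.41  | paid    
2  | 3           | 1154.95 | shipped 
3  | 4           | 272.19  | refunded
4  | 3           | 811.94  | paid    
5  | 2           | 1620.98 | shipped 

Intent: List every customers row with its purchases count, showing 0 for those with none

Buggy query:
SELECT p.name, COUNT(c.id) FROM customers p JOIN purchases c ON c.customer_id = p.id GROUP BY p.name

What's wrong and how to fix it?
Bug: An inner join excludes parents with zero children

Fix: Use LEFT JOIN so parents without children still appear (COUNT(c.id) gives 0)

Corrected query:
SELECT p.name, COUNT(c.id) FROM customers p LEFT JOIN purchases c ON c.customer_id = p.id GROUP BY p.name

Result:
name  | COUNT(c.id)
------+------------
Alice | 2          
Bob   | 1          
Carol | 2          
Grace | 0          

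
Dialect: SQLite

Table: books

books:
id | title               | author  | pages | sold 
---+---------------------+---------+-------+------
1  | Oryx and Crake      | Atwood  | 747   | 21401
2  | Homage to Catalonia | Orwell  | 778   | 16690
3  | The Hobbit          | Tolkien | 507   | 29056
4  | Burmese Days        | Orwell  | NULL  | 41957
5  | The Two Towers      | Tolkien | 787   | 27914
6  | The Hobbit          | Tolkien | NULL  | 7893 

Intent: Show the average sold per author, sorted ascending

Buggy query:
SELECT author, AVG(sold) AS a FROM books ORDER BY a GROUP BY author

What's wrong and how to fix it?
Bug: GROUP BY must precede ORDER BY

Fix: Reorder: SELECT … FROM … GROUP BY … ORDER BY …

Corrected query:
SELECT author, AVG(sold) AS a FROM books GROUP BY author ORDER BY a

Result:
author  | a      
--------+--------
Atwood  | 21401  
Tolkien | 21621  
Orwell  | 29323.5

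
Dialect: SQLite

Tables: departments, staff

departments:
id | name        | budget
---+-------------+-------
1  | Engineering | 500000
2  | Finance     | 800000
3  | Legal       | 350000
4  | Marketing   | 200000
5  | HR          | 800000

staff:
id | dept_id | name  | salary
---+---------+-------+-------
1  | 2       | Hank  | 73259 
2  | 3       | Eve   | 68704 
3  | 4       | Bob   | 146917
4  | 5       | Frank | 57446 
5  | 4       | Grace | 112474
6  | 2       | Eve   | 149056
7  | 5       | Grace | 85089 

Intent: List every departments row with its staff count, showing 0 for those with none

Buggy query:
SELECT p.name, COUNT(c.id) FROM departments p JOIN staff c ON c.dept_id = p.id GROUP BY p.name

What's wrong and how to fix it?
Bug: INNER JOIN drops departments rows that have no matching staff rows

Fix: Use LEFT JOIN so parents without children still appear (COUNT(c.id) gives 0)

Corrected query:
SELECT p.name, COUNT(c.id) FROM departments p LEFT JOIN staff c ON c.dept_id = p.id GROUP BY p.name

Result:
name        | COUNT(c.id)
------------+------------
Engineering | 0          
Finance     | 2          
HR          | 2          
Legal       | 1          
Marketing   | 2          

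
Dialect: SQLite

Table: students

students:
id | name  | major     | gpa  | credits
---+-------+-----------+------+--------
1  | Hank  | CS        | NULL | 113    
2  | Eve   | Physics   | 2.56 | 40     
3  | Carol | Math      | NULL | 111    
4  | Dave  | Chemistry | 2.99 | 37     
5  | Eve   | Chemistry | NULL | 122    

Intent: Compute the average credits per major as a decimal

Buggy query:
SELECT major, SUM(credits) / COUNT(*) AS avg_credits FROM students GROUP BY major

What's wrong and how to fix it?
Bug: SUM(credits) and COUNT(*) are both integers; the division truncates the fractional part

Fix: Multiply by 1.0 (or CAST to REAL) to force floating-point division

Corrected query:
SELECT major, SUM(credits) * 1.0 / COUNT(*) AS avg_credits FROM students GROUP BY major

Result:
major     | avg_credits
----------+------------
CS        | 113        
Chemistry | 79.5       
Math      | 111        
Physics   | 40         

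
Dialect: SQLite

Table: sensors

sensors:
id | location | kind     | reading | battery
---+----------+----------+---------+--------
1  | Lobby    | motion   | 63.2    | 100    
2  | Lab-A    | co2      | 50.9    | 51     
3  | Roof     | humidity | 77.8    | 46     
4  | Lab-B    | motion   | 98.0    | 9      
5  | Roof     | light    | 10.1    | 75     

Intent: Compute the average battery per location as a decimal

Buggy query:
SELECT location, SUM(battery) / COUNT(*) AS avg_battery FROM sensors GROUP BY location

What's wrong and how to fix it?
Bug: SUM(battery) and COUNT(*) are both integers; the division truncates the fractional part

Fix: Cast one side to REAL so the division keeps the fractional part

Corrected query:
SELECT location, SUM(battery) * 1.0 / COUNT(*) AS avg_battery FROM sensors GROUP BY location

Result:
location | avg_battery
---------+------------
Lab-A    | 51         
Lab-B    | 9          
Lobby    | 100        
Roof     | 60.5       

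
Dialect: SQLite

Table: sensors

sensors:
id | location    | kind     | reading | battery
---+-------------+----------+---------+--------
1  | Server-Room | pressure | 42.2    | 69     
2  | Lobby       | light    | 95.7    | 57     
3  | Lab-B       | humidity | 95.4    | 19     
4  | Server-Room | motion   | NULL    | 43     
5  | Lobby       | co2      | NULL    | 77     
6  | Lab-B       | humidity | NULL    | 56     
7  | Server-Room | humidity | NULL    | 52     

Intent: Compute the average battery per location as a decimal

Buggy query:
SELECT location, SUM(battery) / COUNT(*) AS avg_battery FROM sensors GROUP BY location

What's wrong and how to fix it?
Bug: Both operands are integers, so '/' performs integer division and truncates

Fix: Cast one side to REAL so the division keeps the fractional part

Corrected query:
SELECT location, SUM(battery) * 1.0 / COUNT(*) AS avg_battery FROM sensors GROUP BY location

Result:
location    | avg_battery
------------+------------
Lab-B       | 37.5       
Lobby       | 67         
Server-Room | 54.666667  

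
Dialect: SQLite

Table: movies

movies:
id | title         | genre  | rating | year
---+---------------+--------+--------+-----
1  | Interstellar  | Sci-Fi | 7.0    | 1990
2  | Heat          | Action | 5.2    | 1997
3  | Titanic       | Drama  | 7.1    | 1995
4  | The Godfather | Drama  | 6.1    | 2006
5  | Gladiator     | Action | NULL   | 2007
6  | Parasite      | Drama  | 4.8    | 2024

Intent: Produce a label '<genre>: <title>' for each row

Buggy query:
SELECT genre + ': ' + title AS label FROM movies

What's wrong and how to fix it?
Bug: '+' is numeric addition; on text columns SQLite converts them to 0 instead of concatenating

Fix: Use the || operator for string concatenation

Corrected query:
SELECT genre || ': ' || title AS label FROM movies

Result:
label               
--------------------
Sci-Fi: Interstellar
Action: Heat        
Drama: Titanic      
Drama: The Godfather
Action: Gladiator   
Drama: Parasite     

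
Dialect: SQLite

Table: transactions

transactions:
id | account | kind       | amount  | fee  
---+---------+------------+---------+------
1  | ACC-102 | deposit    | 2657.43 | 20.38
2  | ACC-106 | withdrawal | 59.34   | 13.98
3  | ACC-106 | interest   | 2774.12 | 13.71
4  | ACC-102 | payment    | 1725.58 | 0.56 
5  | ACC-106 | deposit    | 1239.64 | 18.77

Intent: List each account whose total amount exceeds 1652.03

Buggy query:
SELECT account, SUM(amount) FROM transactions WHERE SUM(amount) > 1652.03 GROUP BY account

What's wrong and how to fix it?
Bug: SUM(amount) is an aggregate, but WHERE filters rows before aggregation

Fix: Move the aggregate condition to a HAVING clause

Corrected query:
SELECT account, SUM(amount) FROM transactions GROUP BY account HAVING SUM(amount) > 1652.03

Result:
account | SUM(amount)
--------+------------
ACC-102 | 4383.01    
ACC-106 | 4073.1     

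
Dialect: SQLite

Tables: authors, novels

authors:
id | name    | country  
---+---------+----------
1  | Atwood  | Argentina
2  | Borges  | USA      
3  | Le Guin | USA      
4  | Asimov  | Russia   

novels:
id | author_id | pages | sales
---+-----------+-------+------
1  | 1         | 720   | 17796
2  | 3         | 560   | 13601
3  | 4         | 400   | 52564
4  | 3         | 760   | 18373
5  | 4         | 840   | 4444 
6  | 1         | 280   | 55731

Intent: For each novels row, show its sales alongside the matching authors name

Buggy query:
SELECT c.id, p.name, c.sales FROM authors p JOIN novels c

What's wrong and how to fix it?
Bug: JOIN with no ON clause produces a cartesian product; every novels row pairs with every authors row

Fix: Add ON c.author_id = p.id to the JOIN

Corrected query:
SELECT c.id, p.name, c.sales FROM authors p JOIN novels c ON c.author_id = p.id

Result:
id | name    | sales
---+---------+------
1  | Atwood  | 17796
2  | Le Guin | 13601
3  | Asimov  | 52564
4  | Le Guin | 18373
5  | Asimov  | 4444 
6  | Atwood  | 55731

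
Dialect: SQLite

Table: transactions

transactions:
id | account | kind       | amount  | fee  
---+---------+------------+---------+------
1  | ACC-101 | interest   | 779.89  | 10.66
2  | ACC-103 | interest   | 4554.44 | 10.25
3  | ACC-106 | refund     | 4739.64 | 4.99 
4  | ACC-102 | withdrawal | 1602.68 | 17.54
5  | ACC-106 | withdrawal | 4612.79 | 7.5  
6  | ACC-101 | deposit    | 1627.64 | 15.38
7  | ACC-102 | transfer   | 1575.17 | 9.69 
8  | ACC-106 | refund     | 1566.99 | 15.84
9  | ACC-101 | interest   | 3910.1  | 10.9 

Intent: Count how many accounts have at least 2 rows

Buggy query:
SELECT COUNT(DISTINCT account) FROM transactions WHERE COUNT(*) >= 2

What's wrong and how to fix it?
Bug: COUNT(*) cannot appear in WHERE; the per-group count doesn't exist yet

Fix: Group first with HAVING COUNT(*) >= 2, then COUNT the resulting groups

Corrected query:
SELECT COUNT(*) FROM (SELECT account FROM transactions GROUP BY account HAVING COUNT(*) >= 2)

Result:
COUNT(*)
--------
3       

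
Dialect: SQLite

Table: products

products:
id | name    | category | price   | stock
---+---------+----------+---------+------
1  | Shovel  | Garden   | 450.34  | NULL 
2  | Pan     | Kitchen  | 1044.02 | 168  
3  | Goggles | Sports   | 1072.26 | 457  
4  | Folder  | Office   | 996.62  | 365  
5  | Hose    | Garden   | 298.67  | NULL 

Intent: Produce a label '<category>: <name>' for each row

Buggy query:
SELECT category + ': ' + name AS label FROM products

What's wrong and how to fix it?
Bug: '+' is numeric addition; on text columns SQLite converts them to 0 instead of concatenating

Fix: Replace + with || to concatenate text

Corrected query:
SELECT category || ': ' || name AS label FROM products

Result:
label          
---------------
Garden: Shovel 
Kitchen: Pan   
Sports: Goggles
Office: Folder 
Garden: Hose   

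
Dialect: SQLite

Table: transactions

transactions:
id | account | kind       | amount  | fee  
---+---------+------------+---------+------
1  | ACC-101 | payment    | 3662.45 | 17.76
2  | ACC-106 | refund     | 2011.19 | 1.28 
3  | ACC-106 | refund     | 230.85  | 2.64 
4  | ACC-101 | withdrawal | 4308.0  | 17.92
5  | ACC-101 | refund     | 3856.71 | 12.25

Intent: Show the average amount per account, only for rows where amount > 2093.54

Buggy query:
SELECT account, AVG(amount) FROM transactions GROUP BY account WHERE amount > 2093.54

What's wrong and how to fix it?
Bug: WHERE cannot follow GROUP BY

Fix: Place WHERE between FROM and GROUP BY

Corrected query:
SELECT account, AVG(amount) FROM transactions WHERE amount > 2093.54 GROUP BY account

Result:
account | AVG(amount)
--------+------------
ACC-101 | 3942.386667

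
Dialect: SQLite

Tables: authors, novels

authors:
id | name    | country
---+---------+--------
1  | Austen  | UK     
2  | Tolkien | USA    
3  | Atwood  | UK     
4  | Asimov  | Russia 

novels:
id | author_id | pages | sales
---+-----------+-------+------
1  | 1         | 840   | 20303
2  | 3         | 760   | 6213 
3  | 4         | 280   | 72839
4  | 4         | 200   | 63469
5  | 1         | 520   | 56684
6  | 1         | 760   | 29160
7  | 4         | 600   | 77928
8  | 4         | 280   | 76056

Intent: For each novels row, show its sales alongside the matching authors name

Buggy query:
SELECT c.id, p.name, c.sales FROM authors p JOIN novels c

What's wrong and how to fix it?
Bug: JOIN with no ON clause produces a cartesian product; every novels row pairs with every authors row

Fix: Add ON c.author_id = p.id to the JOIN

Corrected query:
SELECT c.id, p.name, c.sales FROM authors p JOIN novels c ON c.author_id = p.id

Result:
id | name   | sales
---+--------+------
1  | Austen | 20303
2  | Atwood | 6213 
3  | Asimov | 72839
4  | Asimov | 63469
5  | Austen | 56684
6  | Austen | 29160
7  | Asimov | 77928
8  | Asimov | 76056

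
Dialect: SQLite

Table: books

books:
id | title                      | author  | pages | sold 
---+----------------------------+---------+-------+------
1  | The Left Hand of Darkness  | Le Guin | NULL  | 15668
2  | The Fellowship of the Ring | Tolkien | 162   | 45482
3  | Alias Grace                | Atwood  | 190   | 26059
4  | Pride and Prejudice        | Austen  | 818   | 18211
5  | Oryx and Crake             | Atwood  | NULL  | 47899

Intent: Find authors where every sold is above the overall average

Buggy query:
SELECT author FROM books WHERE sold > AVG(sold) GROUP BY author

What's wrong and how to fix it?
Bug: AVG() is an aggregate; it can't sit directly in WHERE

Fix: Use a subquery for AVG and a HAVING MIN(...) filter so the condition holds for every row in the group

Corrected query:
SELECT author FROM books GROUP BY author HAVING MIN(sold) > (SELECT AVG(sold) FROM books)

Result:
author 
-------
Tolkien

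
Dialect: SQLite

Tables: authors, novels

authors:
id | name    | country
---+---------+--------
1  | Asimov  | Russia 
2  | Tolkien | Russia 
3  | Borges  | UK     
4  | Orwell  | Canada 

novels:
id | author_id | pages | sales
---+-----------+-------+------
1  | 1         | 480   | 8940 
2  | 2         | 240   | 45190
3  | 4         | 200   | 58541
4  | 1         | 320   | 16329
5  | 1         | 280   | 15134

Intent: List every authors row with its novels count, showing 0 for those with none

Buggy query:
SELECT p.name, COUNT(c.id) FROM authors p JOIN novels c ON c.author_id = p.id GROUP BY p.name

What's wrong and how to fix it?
Bug: INNER JOIN drops authors rows that have no matching novels rows

Fix: Switch to LEFT JOIN to retain unmatched parent rows

Corrected query:
SELECT p.name, COUNT(c.id) FROM authors p LEFT JOIN novels c ON c.author_id = p.id GROUP BY p.name

Result:
name    | COUNT(c.id)
--------+------------
Asimov  | 3          
Borges  | 0          
Orwell  | 1          
Tolkien | 1          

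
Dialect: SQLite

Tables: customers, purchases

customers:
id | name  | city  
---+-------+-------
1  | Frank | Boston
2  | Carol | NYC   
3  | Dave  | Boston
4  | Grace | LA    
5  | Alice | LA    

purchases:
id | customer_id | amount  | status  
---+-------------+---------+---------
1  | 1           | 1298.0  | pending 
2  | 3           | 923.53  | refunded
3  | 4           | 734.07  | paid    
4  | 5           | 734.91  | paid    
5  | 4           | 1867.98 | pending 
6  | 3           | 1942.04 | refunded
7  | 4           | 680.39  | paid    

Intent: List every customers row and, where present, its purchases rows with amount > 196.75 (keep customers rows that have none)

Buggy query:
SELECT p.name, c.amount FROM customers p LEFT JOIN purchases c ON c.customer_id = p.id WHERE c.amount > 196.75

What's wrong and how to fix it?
Bug: A WHERE condition on the right-hand table after LEFT JOIN drops unmatched parents

Fix: Put 'c.amount > 196.75' in the JOIN's ON clause instead of WHERE

Corrected query:
SELECT p.name, c.amount FROM customers p LEFT JOIN purchases c ON c.customer_id = p.id AND c.amount > 196.75

Result:
name  | amount 
------+--------
Frank | 1298   
Carol | NULL   
Dave  | 923.53 
Dave  | 1942.04
Grace | 680.39 
Grace | 734.07 
Grace | 1867.98
Alice | 734.91 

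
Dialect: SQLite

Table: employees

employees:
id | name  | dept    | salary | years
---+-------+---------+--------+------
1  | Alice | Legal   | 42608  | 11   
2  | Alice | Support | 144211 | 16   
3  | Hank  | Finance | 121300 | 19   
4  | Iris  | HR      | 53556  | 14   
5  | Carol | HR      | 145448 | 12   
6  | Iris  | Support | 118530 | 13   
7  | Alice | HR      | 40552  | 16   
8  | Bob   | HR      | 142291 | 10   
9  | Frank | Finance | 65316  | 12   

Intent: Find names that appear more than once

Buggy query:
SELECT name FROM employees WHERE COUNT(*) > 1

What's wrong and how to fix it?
Bug: WHERE can't reference COUNT(*); aggregates are computed after WHERE

Fix: GROUP BY name, then filter groups with HAVING COUNT(*) > 1

Corrected query:
SELECT name FROM employees GROUP BY name HAVING COUNT(*) > 1

Result:
name 
-----
Alice
Iris 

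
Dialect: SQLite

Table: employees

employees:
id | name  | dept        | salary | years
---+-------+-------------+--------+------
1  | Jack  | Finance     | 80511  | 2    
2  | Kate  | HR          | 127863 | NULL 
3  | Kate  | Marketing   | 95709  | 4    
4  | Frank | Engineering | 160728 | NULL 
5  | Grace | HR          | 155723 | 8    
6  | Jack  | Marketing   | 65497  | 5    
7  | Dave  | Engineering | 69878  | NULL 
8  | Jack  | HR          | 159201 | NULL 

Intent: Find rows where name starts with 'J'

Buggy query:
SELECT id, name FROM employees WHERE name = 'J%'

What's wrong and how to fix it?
Bug: '=' compares the literal string including the % character; pattern matching needs LIKE

Fix: Use LIKE for wildcard pattern matching

Corrected query:
SELECT id, name FROM employees WHERE name LIKE 'J%'

Result:
id | name
---+-----
1  | Jack
6  | Jack
8  | Jack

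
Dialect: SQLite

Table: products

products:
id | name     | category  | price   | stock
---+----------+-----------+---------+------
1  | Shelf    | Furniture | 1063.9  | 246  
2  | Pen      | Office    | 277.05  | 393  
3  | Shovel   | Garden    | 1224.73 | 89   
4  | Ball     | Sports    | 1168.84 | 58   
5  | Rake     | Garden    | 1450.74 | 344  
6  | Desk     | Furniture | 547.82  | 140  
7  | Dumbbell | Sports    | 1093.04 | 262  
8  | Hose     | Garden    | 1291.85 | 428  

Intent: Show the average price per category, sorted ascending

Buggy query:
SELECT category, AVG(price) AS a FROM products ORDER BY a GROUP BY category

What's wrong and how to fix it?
Bug: ORDER BY appears before GROUP BY; SQL clause order requires GROUP BY first

Fix: Move ORDER BY to the end, after GROUP BY

Corrected query:
SELECT category, AVG(price) AS a FROM products GROUP BY category ORDER BY a

Result:
category  | a      
----------+--------
Office    | 277.05 
Furniture | 805.86 
Sports    | 1130.94
Garden    | 1322.44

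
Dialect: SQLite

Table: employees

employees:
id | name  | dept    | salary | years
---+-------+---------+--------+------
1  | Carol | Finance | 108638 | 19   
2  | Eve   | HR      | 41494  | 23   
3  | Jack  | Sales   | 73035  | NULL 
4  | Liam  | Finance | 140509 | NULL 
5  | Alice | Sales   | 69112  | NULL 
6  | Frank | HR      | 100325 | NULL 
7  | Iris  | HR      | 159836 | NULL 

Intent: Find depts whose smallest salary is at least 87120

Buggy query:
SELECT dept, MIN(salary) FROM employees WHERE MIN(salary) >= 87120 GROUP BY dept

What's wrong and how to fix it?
Bug: Aggregates like MIN are computed per group after WHERE runs

Fix: Use HAVING for the per-group MIN condition

Corrected query:
SELECT dept, MIN(salary) FROM employees GROUP BY dept HAVING MIN(salary) >= 87120

Result:
dept    | MIN(salary)
--------+------------
Finance | 108638     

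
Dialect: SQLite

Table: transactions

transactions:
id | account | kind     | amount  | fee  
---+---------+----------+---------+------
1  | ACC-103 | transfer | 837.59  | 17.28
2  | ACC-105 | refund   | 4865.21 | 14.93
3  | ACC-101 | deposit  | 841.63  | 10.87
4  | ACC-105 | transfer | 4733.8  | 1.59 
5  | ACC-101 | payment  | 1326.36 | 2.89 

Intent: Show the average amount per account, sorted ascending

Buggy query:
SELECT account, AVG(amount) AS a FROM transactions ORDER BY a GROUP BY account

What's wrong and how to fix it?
Bug: ORDER BY appears before GROUP BY; SQL clause order requires GROUP BY first

Fix: Move ORDER BY to the end, after GROUP BY

Corrected query:
SELECT account, AVG(amount) AS a FROM transactions GROUP BY account ORDER BY a

Result:
account | a       
--------+---------
ACC-103 | 837.59  
ACC-101 | 1083.995
ACC-105 | 4799.505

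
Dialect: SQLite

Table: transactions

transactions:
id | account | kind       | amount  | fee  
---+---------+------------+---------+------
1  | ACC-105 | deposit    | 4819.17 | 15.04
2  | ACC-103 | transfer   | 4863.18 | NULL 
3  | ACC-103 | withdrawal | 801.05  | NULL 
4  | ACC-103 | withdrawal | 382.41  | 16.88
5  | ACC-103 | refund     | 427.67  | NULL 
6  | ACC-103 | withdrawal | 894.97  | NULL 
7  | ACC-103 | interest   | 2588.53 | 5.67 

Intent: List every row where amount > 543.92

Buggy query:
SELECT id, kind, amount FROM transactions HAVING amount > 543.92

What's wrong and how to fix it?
Bug: HAVING filters the output of aggregation, but this query has no GROUP BY and no aggregate functions, so SQLite rejects it (HAVING clause on a non-aggregate query); the condition here is per row

Fix: Replace HAVING with WHERE since the condition applies to individual rows

Corrected query:
SELECT id, kind, amount FROM transactions WHERE amount > 543.92

Result:
id | kind       | amount 
---+------------+--------
1  | deposit    | 4819.17
2  | transfer   | 4863.18
3  | withdrawal | 801.05 
6  | withdrawal | 894.97 
7  | interest   | 2588.53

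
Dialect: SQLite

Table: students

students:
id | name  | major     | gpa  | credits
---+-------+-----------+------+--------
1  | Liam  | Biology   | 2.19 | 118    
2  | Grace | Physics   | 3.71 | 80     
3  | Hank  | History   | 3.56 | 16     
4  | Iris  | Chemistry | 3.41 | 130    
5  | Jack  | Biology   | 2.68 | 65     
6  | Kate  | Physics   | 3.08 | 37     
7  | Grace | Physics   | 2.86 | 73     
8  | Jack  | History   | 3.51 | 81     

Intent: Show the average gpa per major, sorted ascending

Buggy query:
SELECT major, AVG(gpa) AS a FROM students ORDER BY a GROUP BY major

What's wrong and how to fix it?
Bug: ORDER BY appears before GROUP BY; SQL clause order requires GROUP BY first

Fix: Move ORDER BY to the end, after GROUP BY

Corrected query:
SELECT major, AVG(gpa) AS a FROM students GROUP BY major ORDER BY a

Result:
major     | a       
----------+---------
Biology   | 2.435   
Physics   | 3.216667
Chemistry | 3.41    
History   | 3.535   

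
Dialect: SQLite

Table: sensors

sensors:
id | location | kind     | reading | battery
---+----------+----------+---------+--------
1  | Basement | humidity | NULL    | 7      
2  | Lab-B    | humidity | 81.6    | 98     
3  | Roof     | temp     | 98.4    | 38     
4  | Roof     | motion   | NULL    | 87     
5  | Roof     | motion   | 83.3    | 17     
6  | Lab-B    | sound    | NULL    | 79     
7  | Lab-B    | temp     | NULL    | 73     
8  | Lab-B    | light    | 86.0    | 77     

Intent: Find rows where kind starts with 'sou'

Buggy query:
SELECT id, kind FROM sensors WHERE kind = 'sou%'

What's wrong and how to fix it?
Bug: '=' compares the literal string including the % character; pattern matching needs LIKE

Fix: Use LIKE for wildcard pattern matching

Corrected query:
SELECT id, kind FROM sensors WHERE kind LIKE 'sou%'

Result:
id | kind 
---+------
6  | sound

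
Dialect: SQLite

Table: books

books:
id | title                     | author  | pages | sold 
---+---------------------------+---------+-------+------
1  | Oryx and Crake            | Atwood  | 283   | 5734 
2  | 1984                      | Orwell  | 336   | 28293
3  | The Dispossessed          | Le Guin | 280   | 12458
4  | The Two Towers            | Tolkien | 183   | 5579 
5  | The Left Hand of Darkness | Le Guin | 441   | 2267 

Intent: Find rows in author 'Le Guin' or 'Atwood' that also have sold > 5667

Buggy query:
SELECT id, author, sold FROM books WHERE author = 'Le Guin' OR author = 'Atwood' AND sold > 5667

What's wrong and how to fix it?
Bug: Without parentheses, AND is evaluated before OR, so the sold filter only applies to the 'Atwood' branch

Fix: Group the OR with parentheses (or use IN), then AND the threshold

Corrected query:
SELECT id, author, sold FROM books WHERE (author = 'Le Guin' OR author = 'Atwood') AND sold > 5667

Result:
id | author  | sold 
---+---------+------
1  | Atwood  | 5734 
3  | Le Guin | 12458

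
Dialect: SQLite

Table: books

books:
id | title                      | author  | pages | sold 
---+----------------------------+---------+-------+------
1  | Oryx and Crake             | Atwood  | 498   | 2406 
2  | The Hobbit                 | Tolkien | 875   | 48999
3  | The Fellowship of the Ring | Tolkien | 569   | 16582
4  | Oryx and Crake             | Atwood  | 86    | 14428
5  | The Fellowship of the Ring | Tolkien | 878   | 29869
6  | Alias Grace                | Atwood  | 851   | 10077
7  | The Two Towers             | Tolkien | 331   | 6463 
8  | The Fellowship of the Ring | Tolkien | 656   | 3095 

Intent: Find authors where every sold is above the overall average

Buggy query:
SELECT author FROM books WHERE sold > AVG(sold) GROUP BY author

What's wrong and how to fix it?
Bug: WHERE evaluates per row before aggregation, so AVG() is unavailable

Fix: Compute the overall average in a scalar subquery and compare each group's MIN against it in HAVING

Corrected query:
SELECT author FROM books GROUP BY author HAVING MIN(sold) > (SELECT AVG(sold) FROM books)

Result:
(no rows)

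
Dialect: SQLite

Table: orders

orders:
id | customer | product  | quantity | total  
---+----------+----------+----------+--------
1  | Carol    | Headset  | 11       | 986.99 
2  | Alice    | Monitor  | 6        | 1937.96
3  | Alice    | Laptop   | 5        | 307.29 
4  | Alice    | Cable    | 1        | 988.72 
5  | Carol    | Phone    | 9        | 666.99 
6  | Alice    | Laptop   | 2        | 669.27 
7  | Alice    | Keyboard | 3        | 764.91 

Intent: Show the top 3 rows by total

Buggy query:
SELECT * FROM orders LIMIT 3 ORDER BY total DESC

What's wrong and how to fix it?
Bug: LIMIT must come after ORDER BY

Fix: Swap the clauses: ORDER BY first, then LIMIT

Corrected query:
SELECT * FROM orders ORDER BY total DESC LIMIT 3

Result:
id | customer | product | quantity | total  
---+----------+---------+----------+--------
2  | Alice    | Monitor | 6        | 1937.96
4  | Alice    | Cable   | 1        | 988.72 
1  | Carol    | Headset | 11       | 986.99 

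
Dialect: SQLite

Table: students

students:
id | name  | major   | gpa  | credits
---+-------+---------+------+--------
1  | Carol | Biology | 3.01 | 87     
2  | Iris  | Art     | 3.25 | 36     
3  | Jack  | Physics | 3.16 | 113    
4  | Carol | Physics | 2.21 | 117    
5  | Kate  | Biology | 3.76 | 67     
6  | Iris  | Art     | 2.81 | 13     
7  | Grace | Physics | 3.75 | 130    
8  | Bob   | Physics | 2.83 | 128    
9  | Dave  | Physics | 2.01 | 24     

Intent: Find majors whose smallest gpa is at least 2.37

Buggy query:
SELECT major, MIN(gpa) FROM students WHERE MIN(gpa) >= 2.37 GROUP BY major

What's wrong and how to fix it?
Bug: Aggregates like MIN are computed per group after WHERE runs

Fix: Replace WHERE with HAVING after the GROUP BY

Corrected query:
SELECT major, MIN(gpa) FROM students GROUP BY major HAVING MIN(gpa) >= 2.37

Result:
major   | MIN(gpa)
--------+---------
Art     | 2.81    
Biology | 3.01    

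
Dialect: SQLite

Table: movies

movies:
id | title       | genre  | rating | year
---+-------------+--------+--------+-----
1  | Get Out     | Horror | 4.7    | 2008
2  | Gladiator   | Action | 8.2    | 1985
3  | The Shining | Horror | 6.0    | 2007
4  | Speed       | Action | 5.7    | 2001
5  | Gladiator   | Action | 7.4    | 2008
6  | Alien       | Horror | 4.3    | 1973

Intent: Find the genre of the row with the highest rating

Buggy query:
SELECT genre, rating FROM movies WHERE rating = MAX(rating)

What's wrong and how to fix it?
Bug: MAX(rating) is an aggregate and cannot be used directly in WHERE

Fix: Use a subquery: WHERE rating = (SELECT MAX(rating) FROM movies)

Corrected query:
SELECT genre, rating FROM movies WHERE rating = (SELECT MAX(rating) FROM movies)

Result:
genre  | rating
-------+-------
Action | 8.2   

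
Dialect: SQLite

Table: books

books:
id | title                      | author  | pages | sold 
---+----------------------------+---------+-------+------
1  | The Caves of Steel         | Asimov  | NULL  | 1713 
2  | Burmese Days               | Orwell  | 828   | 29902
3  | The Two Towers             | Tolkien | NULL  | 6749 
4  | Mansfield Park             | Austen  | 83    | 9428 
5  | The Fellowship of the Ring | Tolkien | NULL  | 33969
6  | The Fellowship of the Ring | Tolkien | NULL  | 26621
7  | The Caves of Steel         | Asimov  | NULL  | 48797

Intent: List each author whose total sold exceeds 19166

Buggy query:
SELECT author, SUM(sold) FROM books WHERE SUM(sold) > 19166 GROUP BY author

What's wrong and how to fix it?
Bug: Aggregate functions cannot appear in a WHERE clause

Fix: Use HAVING (which filters groups after aggregation) instead of WHERE

Corrected query:
SELECT author, SUM(sold) FROM books GROUP BY author HAVING SUM(sold) > 19166

Result:
author  | SUM(sold)
--------+----------
Asimov  | 50510    
Orwell  | 29902    
Tolkien | 67339    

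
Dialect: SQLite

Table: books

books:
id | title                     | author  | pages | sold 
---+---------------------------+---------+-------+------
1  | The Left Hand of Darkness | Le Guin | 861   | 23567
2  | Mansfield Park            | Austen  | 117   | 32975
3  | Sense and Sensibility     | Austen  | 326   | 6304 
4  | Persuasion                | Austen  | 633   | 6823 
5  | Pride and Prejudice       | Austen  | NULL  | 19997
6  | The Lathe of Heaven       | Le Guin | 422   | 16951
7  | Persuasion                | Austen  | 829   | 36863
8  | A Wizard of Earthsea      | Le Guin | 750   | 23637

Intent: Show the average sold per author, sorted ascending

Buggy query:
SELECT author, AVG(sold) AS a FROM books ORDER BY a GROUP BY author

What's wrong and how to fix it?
Bug: GROUP BY must precede ORDER BY

Fix: Reorder: SELECT … FROM … GROUP BY … ORDER BY …

Corrected query:
SELECT author, AVG(sold) AS a FROM books GROUP BY author ORDER BY a

Result:
author  | a      
--------+--------
Austen  | 20592.4
Le Guin | 21385  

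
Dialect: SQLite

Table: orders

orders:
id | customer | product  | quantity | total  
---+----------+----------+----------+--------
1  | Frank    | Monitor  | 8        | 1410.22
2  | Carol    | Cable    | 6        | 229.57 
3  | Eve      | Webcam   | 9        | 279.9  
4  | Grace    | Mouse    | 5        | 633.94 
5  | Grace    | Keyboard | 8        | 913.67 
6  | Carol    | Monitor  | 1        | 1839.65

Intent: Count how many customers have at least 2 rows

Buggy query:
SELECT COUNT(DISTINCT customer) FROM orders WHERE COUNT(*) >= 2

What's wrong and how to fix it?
Bug: WHERE filters individual rows, not groups, so a group-level COUNT is invalid there

Fix: Use a subquery that GROUPs and filters with HAVING, then count its rows

Corrected query:
SELECT COUNT(*) FROM (SELECT customer FROM orders GROUP BY customer HAVING COUNT(*) >= 2)

Result:
COUNT(*)
--------
2       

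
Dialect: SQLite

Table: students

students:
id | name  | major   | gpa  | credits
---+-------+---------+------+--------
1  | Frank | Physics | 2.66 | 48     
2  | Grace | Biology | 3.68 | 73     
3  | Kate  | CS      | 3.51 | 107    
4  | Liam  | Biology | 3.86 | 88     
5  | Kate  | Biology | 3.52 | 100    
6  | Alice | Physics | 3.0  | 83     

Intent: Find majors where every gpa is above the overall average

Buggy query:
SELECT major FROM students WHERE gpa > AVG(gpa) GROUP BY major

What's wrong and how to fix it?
Bug: WHERE evaluates per row before aggregation, so AVG() is unavailable

Fix: Compute the overall average in a scalar subquery and compare each group's MIN against it in HAVING

Corrected query:
SELECT major FROM students GROUP BY major HAVING MIN(gpa) > (SELECT AVG(gpa) FROM students)

Result:
major  
-------
Biology
CS     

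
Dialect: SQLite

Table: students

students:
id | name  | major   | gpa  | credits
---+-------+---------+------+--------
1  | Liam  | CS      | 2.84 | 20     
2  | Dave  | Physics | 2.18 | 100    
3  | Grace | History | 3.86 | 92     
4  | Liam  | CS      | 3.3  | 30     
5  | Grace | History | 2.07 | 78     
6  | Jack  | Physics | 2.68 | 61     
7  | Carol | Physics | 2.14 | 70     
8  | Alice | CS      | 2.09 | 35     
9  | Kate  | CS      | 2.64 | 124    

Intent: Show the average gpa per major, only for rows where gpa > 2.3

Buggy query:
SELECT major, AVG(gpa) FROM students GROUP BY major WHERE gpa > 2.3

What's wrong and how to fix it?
Bug: WHERE cannot follow GROUP BY

Fix: Place WHERE between FROM and GROUP BY

Corrected query:
SELECT major, AVG(gpa) FROM students WHERE gpa > 2.3 GROUP BY major

Result:
major   | AVG(gpa)
--------+---------
CS      | 2.926667
History | 3.86    
Physics | 2.68    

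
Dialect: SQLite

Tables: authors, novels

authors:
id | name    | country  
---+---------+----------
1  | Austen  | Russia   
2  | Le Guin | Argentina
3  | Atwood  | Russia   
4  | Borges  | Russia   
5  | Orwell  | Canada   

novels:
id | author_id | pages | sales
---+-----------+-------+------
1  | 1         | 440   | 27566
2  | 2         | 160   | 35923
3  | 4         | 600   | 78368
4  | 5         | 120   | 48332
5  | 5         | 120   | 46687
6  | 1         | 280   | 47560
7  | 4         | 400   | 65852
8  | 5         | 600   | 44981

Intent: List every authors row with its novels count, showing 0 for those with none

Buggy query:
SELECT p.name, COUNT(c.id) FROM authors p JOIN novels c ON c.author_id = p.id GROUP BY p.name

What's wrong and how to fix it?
Bug: An inner join excludes parents with zero children

Fix: Use LEFT JOIN so parents without children still appear (COUNT(c.id) gives 0)

Corrected query:
SELECT p.name, COUNT(c.id) FROM authors p LEFT JOIN novels c ON c.author_id = p.id GROUP BY p.name

Result:
name    | COUNT(c.id)
--------+------------
Atwood  | 0          
Austen  | 2          
Borges  | 2          
Le Guin | 1          
Orwell  | 3          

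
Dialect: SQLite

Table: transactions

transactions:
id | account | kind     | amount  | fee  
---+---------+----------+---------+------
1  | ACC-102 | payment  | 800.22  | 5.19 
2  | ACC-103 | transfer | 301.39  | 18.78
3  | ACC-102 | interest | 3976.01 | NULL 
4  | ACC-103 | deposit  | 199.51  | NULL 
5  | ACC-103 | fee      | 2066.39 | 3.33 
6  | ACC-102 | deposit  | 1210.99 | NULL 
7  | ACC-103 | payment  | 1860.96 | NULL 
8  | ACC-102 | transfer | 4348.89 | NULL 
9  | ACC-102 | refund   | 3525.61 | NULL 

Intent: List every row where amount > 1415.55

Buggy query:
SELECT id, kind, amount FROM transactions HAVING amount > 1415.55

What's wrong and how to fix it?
Bug: This is a non-aggregate query (no GROUP BY, no aggregates), so in SQLite the HAVING clause is invalid here; a row-level condition belongs in WHERE

Fix: Use WHERE for row-level filtering

Corrected query:
SELECT id, kind, amount FROM transactions WHERE amount > 1415.55

Result:
id | kind     | amount 
---+----------+--------
3  | interest | 3976.01
5  | fee      | 2066.39
7  | payment  | 1860.96
8  | transfer | 4348.89
9  | refund   | 3525.61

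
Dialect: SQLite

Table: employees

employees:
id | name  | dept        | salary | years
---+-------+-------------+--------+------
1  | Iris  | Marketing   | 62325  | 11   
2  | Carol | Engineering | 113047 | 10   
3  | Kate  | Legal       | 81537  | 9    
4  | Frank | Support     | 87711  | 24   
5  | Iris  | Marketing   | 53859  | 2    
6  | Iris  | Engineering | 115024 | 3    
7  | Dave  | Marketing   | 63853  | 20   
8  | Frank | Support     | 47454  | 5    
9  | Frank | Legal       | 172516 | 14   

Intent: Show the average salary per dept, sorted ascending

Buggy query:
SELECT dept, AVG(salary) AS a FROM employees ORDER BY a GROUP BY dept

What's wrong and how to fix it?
Bug: GROUP BY must precede ORDER BY

Fix: Reorder: SELECT … FROM … GROUP BY … ORDER BY …

Corrected query:
SELECT dept, AVG(salary) AS a FROM employees GROUP BY dept ORDER BY a

Result:
dept        | a           
------------+-------------
Marketing   | 60012.333333
Support     | 67582.5     
Engineering | 114035.5    
Legal       | 127026.5    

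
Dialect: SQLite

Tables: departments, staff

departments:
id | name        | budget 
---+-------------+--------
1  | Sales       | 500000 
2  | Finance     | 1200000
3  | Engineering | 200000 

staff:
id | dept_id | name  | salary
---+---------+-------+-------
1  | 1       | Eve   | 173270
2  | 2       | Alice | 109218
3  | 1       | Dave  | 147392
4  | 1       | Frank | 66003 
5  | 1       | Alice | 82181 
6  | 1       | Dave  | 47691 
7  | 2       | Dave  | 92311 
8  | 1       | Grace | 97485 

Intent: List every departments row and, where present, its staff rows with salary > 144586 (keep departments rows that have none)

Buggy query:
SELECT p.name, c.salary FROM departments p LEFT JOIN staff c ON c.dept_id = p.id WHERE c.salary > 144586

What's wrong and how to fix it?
Bug: Filtering c.salary in WHERE discards the NULL rows produced by LEFT JOIN, turning it into an inner join

Fix: Move the right-table condition into the ON clause so unmatched parents are kept

Corrected query:
SELECT p.name, c.salary FROM departments p LEFT JOIN staff c ON c.dept_id = p.id AND c.salary > 144586

Result:
name        | salary
------------+-------
Sales       | 147392
Sales       | 173270
Finance     | NULL  
Engineering | NULL  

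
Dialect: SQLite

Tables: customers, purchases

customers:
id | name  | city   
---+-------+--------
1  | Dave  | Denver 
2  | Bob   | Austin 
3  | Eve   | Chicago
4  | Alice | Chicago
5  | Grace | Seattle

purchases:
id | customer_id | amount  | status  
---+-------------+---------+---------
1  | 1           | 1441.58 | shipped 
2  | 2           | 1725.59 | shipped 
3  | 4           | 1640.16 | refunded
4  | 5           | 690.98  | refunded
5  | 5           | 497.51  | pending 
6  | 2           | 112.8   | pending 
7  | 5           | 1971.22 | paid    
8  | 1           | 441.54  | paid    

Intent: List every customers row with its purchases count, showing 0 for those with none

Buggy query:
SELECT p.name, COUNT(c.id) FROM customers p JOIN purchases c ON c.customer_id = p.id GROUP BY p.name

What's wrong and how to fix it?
Bug: An inner join excludes parents with zero children

Fix: Use LEFT JOIN so parents without children still appear (COUNT(c.id) gives 0)

Corrected query:
SELECT p.name, COUNT(c.id) FROM customers p LEFT JOIN purchases c ON c.customer_id = p.id GROUP BY p.name

Result:
name  | COUNT(c.id)
------+------------
Alice | 1          
Bob   | 2          
Dave  | 2          
Eve   | 0          
Grace | 3          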